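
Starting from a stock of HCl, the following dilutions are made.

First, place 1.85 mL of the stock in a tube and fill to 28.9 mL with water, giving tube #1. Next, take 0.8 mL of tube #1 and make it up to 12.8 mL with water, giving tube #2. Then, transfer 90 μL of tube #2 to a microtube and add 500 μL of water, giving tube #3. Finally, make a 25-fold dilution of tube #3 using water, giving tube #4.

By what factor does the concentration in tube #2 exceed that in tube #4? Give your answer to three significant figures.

Step 1: 1.85 mL brought to 28.9 mL → factor 28.9/1.85 = 15.622
Step 2: 0.8 mL brought to 12.8 mL → factor 12.8/0.8 = 16
Step 3: 90 μL + 500 μL = 590 μL total → factor 590/90 = 6.5556
Step 4: 25-fold → factor 25
Dilution factor to tube #2 = 249.95; to tube #4 = 40963
[tube #2]/[tube #4] = (factor to tube #4)/(factor to tube #2) = 40963/249.95 = 164

164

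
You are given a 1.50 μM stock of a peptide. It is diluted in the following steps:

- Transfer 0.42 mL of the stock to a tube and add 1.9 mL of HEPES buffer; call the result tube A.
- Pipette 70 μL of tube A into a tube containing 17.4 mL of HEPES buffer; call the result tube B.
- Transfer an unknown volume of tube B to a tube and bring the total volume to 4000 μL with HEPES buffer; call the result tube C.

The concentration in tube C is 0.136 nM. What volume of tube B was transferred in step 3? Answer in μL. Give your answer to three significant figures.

Step 1: 0.42 mL + 1.9 mL = 2.32 mL total → factor 2.32/0.42 = 5.5238
Step 2: 70 μL + 17.4 mL = 17470 μL total → factor 17470/70 = 249.57
Step 3: v brought to 4000 μL → factor = 4000 μL/v
Product of known-step factors = 1378.6
Overall factor = 1.50 μM / (0.136 nM) = 11029
Step-3 factor = 11029 / 1378.6 = 8.0005
v = 4000 μL / 8.0005 = 500 μL

500 μL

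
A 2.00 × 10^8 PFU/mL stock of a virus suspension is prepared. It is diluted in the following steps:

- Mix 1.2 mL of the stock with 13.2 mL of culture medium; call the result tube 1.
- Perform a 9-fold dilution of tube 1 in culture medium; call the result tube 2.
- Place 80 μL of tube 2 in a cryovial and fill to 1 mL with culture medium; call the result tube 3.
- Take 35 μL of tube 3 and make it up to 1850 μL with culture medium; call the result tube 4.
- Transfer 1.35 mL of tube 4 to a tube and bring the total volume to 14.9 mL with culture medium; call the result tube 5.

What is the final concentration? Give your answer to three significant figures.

254 PFU/mL

Step 1: 1.2 mL + 13.2 mL = 14.4 mL total → factor 14.4/1.2 = 12
Step 2: 9-fold → factor 9
Step 3: 80 μL brought to 1 mL → factor 1000/80 = 12.5
Step 4: 35 μL brought to 1850 μL → factor 1850/35 = 52.857
Step 5: 1.35 mL brought to 14.9 mL → factor 14.9/1.35 = 11.037
Overall dilution factor = 12 × 9 × 12.5 × 52.857 × 11.037 = 7.8757 × 10^5
Final = 2.00 × 10^8 PFU/mL / 7.8757 × 10^5 = 254 PFU/mL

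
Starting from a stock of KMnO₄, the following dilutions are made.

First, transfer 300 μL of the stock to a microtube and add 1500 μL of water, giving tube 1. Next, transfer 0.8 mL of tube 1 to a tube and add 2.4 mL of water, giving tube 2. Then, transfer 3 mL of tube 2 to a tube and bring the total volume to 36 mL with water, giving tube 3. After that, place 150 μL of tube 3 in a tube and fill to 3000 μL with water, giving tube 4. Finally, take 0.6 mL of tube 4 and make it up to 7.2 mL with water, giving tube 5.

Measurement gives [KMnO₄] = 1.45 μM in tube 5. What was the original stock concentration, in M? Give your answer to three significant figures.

0.100 M

Step 1: 300 μL + 1500 μL = 1800 μL total → factor 1800/300 = 6
Step 2: 0.8 mL + 2.4 mL = 3.2 mL total → factor 3.2/0.8 = 4
Step 3: 3 mL brought to 36 mL → factor 36/3 = 12
Step 4: 150 μL brought to 3000 μL → factor 3000/150 = 20
Step 5: 0.6 mL brought to 7.2 mL → factor 7.2/0.6 = 12
Overall dilution factor = 6 × 4 × 12 × 20 × 12 = 69120
Stock = 1.45 μM × 69120 = 1.002 × 10^5 μM = 0.100 M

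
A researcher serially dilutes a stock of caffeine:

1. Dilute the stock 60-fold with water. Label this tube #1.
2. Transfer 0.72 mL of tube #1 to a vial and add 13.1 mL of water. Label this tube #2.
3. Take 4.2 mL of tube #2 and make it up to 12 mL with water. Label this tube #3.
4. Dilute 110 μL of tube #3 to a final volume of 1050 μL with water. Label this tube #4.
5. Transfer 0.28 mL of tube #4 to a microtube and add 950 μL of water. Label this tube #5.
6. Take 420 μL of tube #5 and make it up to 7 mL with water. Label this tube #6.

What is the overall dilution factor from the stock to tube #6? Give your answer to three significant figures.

2.30 × 10^6

Step 1: 60-fold → factor 60
Step 2: 0.72 mL + 13.1 mL = 13.82 mL total → factor 13.82/0.72 = 19.194
Step 3: 4.2 mL brought to 12 mL → factor 12/4.2 = 2.8571
Step 4: 110 μL brought to 1050 μL → factor 1050/110 = 9.5455
Step 5: 0.28 mL + 950 μL = 1.23 mL total → factor 1.23/0.28 = 4.3929
Step 6: 420 μL brought to 7 mL → factor 7000/420 = 16.667
Overall dilution factor = 60 × 19.194 × 2.8571 × 9.5455 × 4.3929 × 16.667 = 2.2996 × 10^6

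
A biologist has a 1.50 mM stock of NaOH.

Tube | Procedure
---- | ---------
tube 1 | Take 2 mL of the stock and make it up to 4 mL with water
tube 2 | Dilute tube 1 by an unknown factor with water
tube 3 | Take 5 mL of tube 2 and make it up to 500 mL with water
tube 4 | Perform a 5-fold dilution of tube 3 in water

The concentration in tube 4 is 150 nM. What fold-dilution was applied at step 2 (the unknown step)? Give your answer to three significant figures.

10.0-fold

Step 1: 2 mL brought to 4 mL → factor 4/2 = 2
Step 2: unknown factor x
Step 3: 5 mL brought to 500 mL → factor 500/5 = 100
Step 4: 5-fold → factor 5
Product of known-step factors = 1000
Overall factor = 1.50 mM / (150 nM) = 10000
x = 10000 / 1000 = 10.0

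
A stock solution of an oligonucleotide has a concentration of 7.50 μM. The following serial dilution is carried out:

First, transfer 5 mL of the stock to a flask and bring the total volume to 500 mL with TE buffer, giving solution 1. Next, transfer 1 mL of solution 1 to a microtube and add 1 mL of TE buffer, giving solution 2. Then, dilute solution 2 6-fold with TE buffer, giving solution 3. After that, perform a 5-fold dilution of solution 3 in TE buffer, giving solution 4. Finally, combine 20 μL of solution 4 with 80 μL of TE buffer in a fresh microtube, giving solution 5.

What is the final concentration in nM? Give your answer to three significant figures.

Step 1: 5 mL brought to 500 mL → factor 500/5 = 100
Step 2: 1 mL + 1 mL = 2 mL total → factor 2/1 = 2
Step 3: 6-fold → factor 6
Step 4: 5-fold → factor 5
Step 5: 20 μL + 80 μL = 100 μL total → factor 100/20 = 5
Overall dilution factor = 100 × 2 × 6 × 5 × 5 = 30000
Final = 7.50 μM / 30000 = 0.0002500 μM = 0.250 nM

0.250 nM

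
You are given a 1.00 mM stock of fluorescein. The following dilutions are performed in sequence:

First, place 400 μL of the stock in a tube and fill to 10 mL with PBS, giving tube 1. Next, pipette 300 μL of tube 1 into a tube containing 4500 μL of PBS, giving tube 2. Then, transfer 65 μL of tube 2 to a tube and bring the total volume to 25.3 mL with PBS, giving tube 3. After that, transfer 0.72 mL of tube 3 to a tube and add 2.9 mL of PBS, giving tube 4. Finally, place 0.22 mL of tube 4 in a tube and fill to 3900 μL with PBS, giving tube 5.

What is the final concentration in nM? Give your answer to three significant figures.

Step 1: 400 μL brought to 10 mL → factor 10000/400 = 25
Step 2: 300 μL + 4500 μL = 4800 μL total → factor 4800/300 = 16
Step 3: 65 μL brought to 25.3 mL → factor 25300/65 = 389.23
Step 4: 0.72 mL + 2.9 mL = 3.62 mL total → factor 3.62/0.72 = 5.0278
Step 5: 0.22 mL brought to 3900 μL → factor 3.9/0.22 = 17.727
Overall dilution factor = 25 × 16 × 389.23 × 5.0278 × 17.727 = 1.3877 × 10^7
Final = 1.00 mM / 1.3877 × 10^7 = 7.206 × 10^-8 mM = 0.0721 nM

0.0721 nM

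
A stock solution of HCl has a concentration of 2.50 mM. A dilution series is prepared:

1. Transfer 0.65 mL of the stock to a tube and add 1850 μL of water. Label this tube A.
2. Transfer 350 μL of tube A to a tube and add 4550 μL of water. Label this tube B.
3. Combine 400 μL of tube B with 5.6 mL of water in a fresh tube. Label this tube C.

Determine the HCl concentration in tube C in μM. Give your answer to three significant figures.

3.10 μM

Step 1: 0.65 mL + 1850 μL = 2.5 mL total → factor 2.5/0.65 = 3.8462
Step 2: 350 μL + 4550 μL = 4900 μL total → factor 4900/350 = 14
Step 3: 400 μL + 5.6 mL = 6000 μL total → factor 6000/400 = 15
Overall dilution factor = 3.8462 × 14 × 15 = 807.69
Final = 2.50 mM / 807.69 = 0.003095 mM = 3.10 μM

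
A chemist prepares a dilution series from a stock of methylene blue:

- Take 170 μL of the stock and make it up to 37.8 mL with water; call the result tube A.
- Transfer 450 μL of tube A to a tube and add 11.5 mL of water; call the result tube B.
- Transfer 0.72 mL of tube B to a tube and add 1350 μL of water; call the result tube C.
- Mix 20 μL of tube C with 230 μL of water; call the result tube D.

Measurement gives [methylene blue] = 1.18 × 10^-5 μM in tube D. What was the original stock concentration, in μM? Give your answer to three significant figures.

Step 1: 170 μL brought to 37.8 mL → factor 37800/170 = 222.35
Step 2: 450 μL + 11.5 mL = 11950 μL total → factor 11950/450 = 26.556
Step 3: 0.72 mL + 1350 μL = 2.07 mL total → factor 2.07/0.72 = 2.875
Step 4: 20 μL + 230 μL = 250 μL total → factor 250/20 = 12.5
Overall dilution factor = 222.35 × 26.556 × 2.875 × 12.5 = 2.122 × 10^5
Stock = 1.18 × 10^-5 μM × 2.122 × 10^5 = 2.50 μM

2.50 μM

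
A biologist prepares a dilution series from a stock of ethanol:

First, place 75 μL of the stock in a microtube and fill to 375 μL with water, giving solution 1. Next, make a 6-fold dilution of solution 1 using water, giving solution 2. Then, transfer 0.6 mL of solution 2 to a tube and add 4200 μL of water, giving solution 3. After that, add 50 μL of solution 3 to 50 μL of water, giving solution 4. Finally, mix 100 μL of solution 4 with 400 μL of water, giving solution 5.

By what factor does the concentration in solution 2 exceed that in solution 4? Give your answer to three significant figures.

Step 1: 75 μL brought to 375 μL → factor 375/75 = 5
Step 2: 6-fold → factor 6
Step 3: 0.6 mL + 4200 μL = 4.8 mL total → factor 4.8/0.6 = 8
Step 4: 50 μL + 50 μL = 100 μL total → factor 100/50 = 2
Dilution factor to solution 2 = 30; to solution 4 = 480
[solution 2]/[solution 4] = (factor to solution 4)/(factor to solution 2) = 480/30 = 16.0

16.0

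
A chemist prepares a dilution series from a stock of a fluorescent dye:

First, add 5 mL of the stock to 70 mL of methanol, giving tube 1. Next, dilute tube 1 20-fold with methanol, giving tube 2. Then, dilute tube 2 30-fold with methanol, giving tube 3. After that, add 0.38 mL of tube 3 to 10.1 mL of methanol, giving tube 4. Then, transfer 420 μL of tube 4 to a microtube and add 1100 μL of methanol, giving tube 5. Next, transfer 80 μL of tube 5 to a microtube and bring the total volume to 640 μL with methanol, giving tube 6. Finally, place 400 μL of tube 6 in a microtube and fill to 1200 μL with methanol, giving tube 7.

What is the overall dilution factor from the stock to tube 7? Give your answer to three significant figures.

Step 1: 5 mL + 70 mL = 75 mL total → factor 75/5 = 15
Step 2: 20-fold → factor 20
Step 3: 30-fold → factor 30
Step 4: 0.38 mL + 10.1 mL = 10.48 mL total → factor 10.48/0.38 = 27.579
Step 5: 420 μL + 1100 μL = 1520 μL total → factor 1520/420 = 3.619
Step 6: 80 μL brought to 640 μL → factor 640/80 = 8
Step 7: 400 μL brought to 1200 μL → factor 1200/400 = 3
Overall dilution factor = 15 × 20 × 30 × 27.579 × 3.619 × 8 × 3 = 2.1559 × 10^7

2.16 × 10^7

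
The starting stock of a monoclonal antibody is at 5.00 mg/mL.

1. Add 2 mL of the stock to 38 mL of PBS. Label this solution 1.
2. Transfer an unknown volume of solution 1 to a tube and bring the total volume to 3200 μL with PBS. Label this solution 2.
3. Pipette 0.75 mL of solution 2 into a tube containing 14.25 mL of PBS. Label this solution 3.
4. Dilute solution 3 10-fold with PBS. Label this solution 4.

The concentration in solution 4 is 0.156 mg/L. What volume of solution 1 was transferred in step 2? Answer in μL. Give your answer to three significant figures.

399 μL

Step 1: 2 mL + 38 mL = 40 mL total → factor 40/2 = 20
Step 2: v brought to 3200 μL → factor = 3200 μL/v
Step 3: 0.75 mL + 14.25 mL = 15 mL total → factor 15/0.75 = 20
Step 4: 10-fold → factor 10
Product of known-step factors = 4000
Overall factor = 5.00 mg/mL / (0.156 mg/L) = 32051
Step-2 factor = 32051 / 4000 = 8.0128
v = 3200 μL / 8.0128 = 399 μL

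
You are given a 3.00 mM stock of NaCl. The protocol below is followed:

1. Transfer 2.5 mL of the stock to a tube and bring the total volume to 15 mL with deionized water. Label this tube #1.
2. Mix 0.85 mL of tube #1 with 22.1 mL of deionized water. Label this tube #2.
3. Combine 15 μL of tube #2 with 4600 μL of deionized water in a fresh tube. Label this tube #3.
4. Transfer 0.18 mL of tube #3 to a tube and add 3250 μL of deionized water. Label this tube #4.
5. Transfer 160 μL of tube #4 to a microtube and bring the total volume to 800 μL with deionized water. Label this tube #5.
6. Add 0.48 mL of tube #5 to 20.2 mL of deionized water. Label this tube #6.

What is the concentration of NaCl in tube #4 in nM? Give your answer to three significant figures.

3.16 nM

Step 1: 2.5 mL brought to 15 mL → factor 15/2.5 = 6
Step 2: 0.85 mL + 22.1 mL = 22.95 mL total → factor 22.95/0.85 = 27
Step 3: 15 μL + 4600 μL = 4615 μL total → factor 4615/15 = 307.67
Step 4: 0.18 mL + 3250 μL = 3.43 mL total → factor 3.43/0.18 = 19.056
Dilution factor through tube #4 = 6 × 27 × 307.67 × 19.056 = 9.4977 × 10^5
[tube #4] = 3.00 mM / 9.4977 × 10^5 = 3.159 × 10^-6 mM = 3.16 nM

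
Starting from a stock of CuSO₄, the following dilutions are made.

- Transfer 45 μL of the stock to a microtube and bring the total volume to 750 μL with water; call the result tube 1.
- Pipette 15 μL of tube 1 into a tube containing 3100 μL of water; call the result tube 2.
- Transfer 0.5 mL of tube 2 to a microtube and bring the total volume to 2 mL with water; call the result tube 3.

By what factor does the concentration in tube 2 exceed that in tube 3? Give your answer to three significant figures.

4.00

Step 1: 45 μL brought to 750 μL → factor 750/45 = 16.667
Step 2: 15 μL + 3100 μL = 3115 μL total → factor 3115/15 = 207.67
Step 3: 0.5 mL brought to 2 mL → factor 2/0.5 = 4
Dilution factor to tube 2 = 3461.1; to tube 3 = 13844
[tube 2]/[tube 3] = (factor to tube 3)/(factor to tube 2) = 13844/3461.1 = 4.00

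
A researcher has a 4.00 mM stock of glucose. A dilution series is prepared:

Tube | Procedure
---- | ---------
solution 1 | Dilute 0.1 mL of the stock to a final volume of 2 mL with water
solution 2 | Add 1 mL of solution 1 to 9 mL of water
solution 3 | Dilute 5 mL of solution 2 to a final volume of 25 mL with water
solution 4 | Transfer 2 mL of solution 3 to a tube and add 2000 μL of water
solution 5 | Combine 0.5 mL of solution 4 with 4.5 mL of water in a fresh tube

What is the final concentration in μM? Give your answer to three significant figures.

0.200 μM

Step 1: 0.1 mL brought to 2 mL → factor 2/0.1 = 20
Step 2: 1 mL + 9 mL = 10 mL total → factor 10/1 = 10
Step 3: 5 mL brought to 25 mL → factor 25/5 = 5
Step 4: 2 mL + 2000 μL = 4 mL total → factor 4/2 = 2
Step 5: 0.5 mL + 4.5 mL = 5 mL total → factor 5/0.5 = 10
Overall dilution factor = 20 × 10 × 5 × 2 × 10 = 20000
Final = 4.00 mM / 20000 = 0.0002000 mM = 0.200 μM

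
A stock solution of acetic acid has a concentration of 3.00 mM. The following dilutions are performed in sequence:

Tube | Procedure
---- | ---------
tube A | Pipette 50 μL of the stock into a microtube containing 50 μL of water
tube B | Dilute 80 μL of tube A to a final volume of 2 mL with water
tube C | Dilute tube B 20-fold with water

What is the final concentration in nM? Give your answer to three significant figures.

Step 1: 50 μL + 50 μL = 100 μL total → factor 100/50 = 2
Step 2: 80 μL brought to 2 mL → factor 2000/80 = 25
Step 3: 20-fold → factor 20
Overall dilution factor = 2 × 25 × 20 = 1000
Final = 3.00 mM / 1000 = 0.003000 mM = 3.00 × 10^3 nM

3.00 × 10^3 nM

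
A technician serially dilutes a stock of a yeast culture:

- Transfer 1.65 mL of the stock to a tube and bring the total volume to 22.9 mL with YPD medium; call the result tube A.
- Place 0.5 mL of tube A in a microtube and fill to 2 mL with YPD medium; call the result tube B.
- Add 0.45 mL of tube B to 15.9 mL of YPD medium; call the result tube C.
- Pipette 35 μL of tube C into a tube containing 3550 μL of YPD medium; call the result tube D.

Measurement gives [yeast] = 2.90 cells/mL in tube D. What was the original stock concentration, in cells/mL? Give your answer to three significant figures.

Step 1: 1.65 mL brought to 22.9 mL → factor 22.9/1.65 = 13.879
Step 2: 0.5 mL brought to 2 mL → factor 2/0.5 = 4
Step 3: 0.45 mL + 15.9 mL = 16.35 mL total → factor 16.35/0.45 = 36.333
Step 4: 35 μL + 3550 μL = 3585 μL total → factor 3585/35 = 102.43
Overall dilution factor = 13.879 × 4 × 36.333 × 102.43 = 2.066 × 10^5
Stock = 2.90 cells/mL × 2.066 × 10^5 = 5.99 × 10^5 cells/mL

5.99 × 10^5 cells/mL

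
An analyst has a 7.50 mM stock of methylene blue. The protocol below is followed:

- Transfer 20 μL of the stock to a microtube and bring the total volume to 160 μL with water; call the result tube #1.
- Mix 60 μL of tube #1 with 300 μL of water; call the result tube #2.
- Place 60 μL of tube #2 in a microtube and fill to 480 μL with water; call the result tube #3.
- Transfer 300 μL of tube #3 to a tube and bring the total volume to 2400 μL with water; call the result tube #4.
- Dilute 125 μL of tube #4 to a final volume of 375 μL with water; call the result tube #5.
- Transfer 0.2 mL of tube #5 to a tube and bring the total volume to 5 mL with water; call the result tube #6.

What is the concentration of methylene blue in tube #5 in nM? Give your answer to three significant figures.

814 nM

Step 1: 20 μL brought to 160 μL → factor 160/20 = 8
Step 2: 60 μL + 300 μL = 360 μL total → factor 360/60 = 6
Step 3: 60 μL brought to 480 μL → factor 480/60 = 8
Step 4: 300 μL brought to 2400 μL → factor 2400/300 = 8
Step 5: 125 μL brought to 375 μL → factor 375/125 = 3
Dilution factor through tube #5 = 8 × 6 × 8 × 8 × 3 = 9216
[tube #5] = 7.50 mM / 9216 = 0.0008138 mM = 814 nM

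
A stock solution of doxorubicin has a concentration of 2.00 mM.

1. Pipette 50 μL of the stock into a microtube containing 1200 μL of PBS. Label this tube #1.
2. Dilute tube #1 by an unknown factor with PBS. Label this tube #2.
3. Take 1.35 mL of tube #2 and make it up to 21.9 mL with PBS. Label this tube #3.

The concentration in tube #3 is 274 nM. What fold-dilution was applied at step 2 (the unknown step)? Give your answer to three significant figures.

Step 1: 50 μL + 1200 μL = 1250 μL total → factor 1250/50 = 25
Step 2: unknown factor x
Step 3: 1.35 mL brought to 21.9 mL → factor 21.9/1.35 = 16.222
Product of known-step factors = 405.56
Overall factor = 2.00 mM / (274 nM) = 7299.3
x = 7299.3 / 405.56 = 18.0

18.0-fold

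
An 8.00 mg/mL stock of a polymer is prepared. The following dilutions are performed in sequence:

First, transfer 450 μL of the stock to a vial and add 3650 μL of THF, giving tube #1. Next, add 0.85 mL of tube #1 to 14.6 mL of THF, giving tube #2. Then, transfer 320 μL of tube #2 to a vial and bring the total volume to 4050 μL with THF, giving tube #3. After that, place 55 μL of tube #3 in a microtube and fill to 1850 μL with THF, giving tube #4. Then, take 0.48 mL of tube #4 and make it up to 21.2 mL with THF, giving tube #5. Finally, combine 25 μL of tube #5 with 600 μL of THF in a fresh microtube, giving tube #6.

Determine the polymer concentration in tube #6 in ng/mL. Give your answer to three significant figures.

Step 1: 450 μL + 3650 μL = 4100 μL total → factor 4100/450 = 9.1111
Step 2: 0.85 mL + 14.6 mL = 15.45 mL total → factor 15.45/0.85 = 18.176
Step 3: 320 μL brought to 4050 μL → factor 4050/320 = 12.656
Step 4: 55 μL brought to 1850 μL → factor 1850/55 = 33.636
Step 5: 0.48 mL brought to 21.2 mL → factor 21.2/0.48 = 44.167
Step 6: 25 μL + 600 μL = 625 μL total → factor 625/25 = 25
Overall dilution factor = 9.1111 × 18.176 × 12.656 × 33.636 × 44.167 × 25 = 7.7845 × 10^7
Final = 8.00 mg/mL / 7.7845 × 10^7 = 1.028 × 10^-7 mg/mL = 0.103 ng/mL

0.103 ng/mL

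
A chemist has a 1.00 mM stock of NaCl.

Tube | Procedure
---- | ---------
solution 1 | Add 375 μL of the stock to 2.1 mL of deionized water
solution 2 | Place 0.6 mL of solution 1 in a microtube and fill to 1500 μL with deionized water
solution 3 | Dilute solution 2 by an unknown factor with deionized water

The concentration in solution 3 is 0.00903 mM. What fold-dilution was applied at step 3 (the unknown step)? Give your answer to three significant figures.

6.71-fold

Step 1: 375 μL + 2.1 mL = 2475 μL total → factor 2475/375 = 6.6
Step 2: 0.6 mL brought to 1500 μL → factor 1.5/0.6 = 2.5
Step 3: unknown factor x
Product of known-step factors = 16.5
Overall factor = 1.00 mM / (0.00903 mM) = 110.74
x = 110.74 / 16.5 = 6.71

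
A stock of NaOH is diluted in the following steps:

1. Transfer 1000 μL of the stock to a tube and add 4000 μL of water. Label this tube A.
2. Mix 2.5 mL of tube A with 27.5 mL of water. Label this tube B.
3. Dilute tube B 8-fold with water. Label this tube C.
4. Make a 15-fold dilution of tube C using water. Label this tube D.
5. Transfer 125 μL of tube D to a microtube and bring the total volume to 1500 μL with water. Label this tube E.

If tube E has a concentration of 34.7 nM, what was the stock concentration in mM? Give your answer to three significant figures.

Step 1: 1000 μL + 4000 μL = 5000 μL total → factor 5000/1000 = 5
Step 2: 2.5 mL + 27.5 mL = 30 mL total → factor 30/2.5 = 12
Step 3: 8-fold → factor 8
Step 4: 15-fold → factor 15
Step 5: 125 μL brought to 1500 μL → factor 1500/125 = 12
Overall dilution factor = 5 × 12 × 8 × 15 × 12 = 86400
Stock = 34.7 nM × 86400 = 2.998 × 10^6 nM = 3.00 mM

3.00 mM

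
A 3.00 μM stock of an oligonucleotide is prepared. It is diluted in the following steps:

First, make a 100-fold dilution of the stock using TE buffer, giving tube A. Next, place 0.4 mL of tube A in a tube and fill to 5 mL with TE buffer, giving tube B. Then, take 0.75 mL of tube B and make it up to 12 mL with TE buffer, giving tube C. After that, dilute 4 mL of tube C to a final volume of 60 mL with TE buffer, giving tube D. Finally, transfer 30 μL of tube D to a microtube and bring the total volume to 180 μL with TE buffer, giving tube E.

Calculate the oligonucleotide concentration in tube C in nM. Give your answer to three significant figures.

Step 1: 100-fold → factor 100
Step 2: 0.4 mL brought to 5 mL → factor 5/0.4 = 12.5
Step 3: 0.75 mL brought to 12 mL → factor 12/0.75 = 16
Dilution factor through tube C = 100 × 12.5 × 16 = 20000
[tube C] = 3.00 μM / 20000 = 0.0001500 μM = 0.150 nM

0.150 nM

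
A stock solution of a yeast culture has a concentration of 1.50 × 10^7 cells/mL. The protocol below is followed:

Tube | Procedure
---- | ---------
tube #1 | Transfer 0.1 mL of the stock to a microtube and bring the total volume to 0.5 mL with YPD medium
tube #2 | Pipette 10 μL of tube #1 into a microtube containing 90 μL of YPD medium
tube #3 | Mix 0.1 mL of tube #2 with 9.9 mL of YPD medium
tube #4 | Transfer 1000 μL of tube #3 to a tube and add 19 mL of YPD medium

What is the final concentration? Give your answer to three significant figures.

150 cells/mL

Step 1: 0.1 mL brought to 0.5 mL → factor 0.5/0.1 = 5
Step 2: 10 μL + 90 μL = 100 μL total → factor 100/10 = 10
Step 3: 0.1 mL + 9.9 mL = 10 mL total → factor 10/0.1 = 100
Step 4: 1000 μL + 19 mL = 20000 μL total → factor 20000/1000 = 20
Overall dilution factor = 5 × 10 × 100 × 20 = 1 × 10^5
Final = 1.50 × 10^7 cells/mL / 1 × 10^5 = 150 cells/mL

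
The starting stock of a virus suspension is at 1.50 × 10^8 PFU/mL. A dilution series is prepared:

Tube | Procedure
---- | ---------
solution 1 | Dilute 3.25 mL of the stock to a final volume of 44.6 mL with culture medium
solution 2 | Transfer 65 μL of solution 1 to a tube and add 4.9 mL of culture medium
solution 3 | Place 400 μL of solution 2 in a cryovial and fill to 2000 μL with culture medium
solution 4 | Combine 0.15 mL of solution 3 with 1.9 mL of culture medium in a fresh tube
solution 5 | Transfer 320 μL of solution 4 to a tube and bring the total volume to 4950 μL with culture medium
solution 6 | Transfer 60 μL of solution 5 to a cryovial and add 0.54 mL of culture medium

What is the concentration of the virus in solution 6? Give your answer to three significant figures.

13.5 PFU/mL

Step 1: 3.25 mL brought to 44.6 mL → factor 44.6/3.25 = 13.723
Step 2: 65 μL + 4.9 mL = 4965 μL total → factor 4965/65 = 76.385
Step 3: 400 μL brought to 2000 μL → factor 2000/400 = 5
Step 4: 0.15 mL + 1.9 mL = 2.05 mL total → factor 2.05/0.15 = 13.667
Step 5: 320 μL brought to 4950 μL → factor 4950/320 = 15.469
Step 6: 60 μL + 0.54 mL = 600 μL total → factor 600/60 = 10
Overall dilution factor = 13.723 × 76.385 × 5 × 13.667 × 15.469 × 10 = 1.108 × 10^7
Final = 1.50 × 10^8 PFU/mL / 1.108 × 10^7 = 13.5 PFU/mL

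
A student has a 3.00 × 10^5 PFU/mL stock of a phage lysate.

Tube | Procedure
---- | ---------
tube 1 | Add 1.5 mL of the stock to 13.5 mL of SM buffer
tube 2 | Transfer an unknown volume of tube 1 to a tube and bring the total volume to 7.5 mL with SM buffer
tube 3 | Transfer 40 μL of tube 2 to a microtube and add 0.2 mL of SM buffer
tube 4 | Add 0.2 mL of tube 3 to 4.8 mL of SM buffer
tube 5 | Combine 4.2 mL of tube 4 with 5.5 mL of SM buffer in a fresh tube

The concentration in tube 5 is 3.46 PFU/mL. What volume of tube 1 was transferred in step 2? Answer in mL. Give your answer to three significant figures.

Step 1: 1.5 mL + 13.5 mL = 15 mL total → factor 15/1.5 = 10
Step 2: v brought to 7.5 mL → factor = 7.5 mL/v
Step 3: 40 μL + 0.2 mL = 240 μL total → factor 240/40 = 6
Step 4: 0.2 mL + 4.8 mL = 5 mL total → factor 5/0.2 = 25
Step 5: 4.2 mL + 5.5 mL = 9.7 mL total → factor 9.7/4.2 = 2.3095
Product of known-step factors = 3464.3
Overall factor = 3.00 × 10^5 PFU/mL / (3.46 PFU/mL) = 86705
Step-2 factor = 86705 / 3464.3 = 25.028
v = 7.5 mL / 25.028 = 0.300 mL

0.300 mL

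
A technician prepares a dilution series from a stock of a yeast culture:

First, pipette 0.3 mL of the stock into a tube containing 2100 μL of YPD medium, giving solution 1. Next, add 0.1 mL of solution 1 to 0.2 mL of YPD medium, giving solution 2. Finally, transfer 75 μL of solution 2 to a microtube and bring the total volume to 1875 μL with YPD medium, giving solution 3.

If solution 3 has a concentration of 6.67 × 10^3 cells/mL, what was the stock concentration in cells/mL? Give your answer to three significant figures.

Step 1: 0.3 mL + 2100 μL = 2.4 mL total → factor 2.4/0.3 = 8
Step 2: 0.1 mL + 0.2 mL = 0.3 mL total → factor 0.3/0.1 = 3
Step 3: 75 μL brought to 1875 μL → factor 1875/75 = 25
Overall dilution factor = 8 × 3 × 25 = 600
Stock = 6.67 × 10^3 cells/mL × 600 = 4.00 × 10^6 cells/mL

4.00 × 10^6 cells/mL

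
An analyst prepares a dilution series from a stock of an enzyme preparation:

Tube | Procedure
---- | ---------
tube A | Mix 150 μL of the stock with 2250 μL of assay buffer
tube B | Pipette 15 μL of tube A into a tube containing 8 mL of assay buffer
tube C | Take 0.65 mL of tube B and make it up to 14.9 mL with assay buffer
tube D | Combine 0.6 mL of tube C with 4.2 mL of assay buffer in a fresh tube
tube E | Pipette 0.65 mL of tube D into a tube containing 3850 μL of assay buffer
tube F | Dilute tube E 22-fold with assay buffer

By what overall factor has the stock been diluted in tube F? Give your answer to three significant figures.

2.39 × 10^8

Step 1: 150 μL + 2250 μL = 2400 μL total → factor 2400/150 = 16
Step 2: 15 μL + 8 mL = 8015 μL total → factor 8015/15 = 534.33
Step 3: 0.65 mL brought to 14.9 mL → factor 14.9/0.65 = 22.923
Step 4: 0.6 mL + 4.2 mL = 4.8 mL total → factor 4.8/0.6 = 8
Step 5: 0.65 mL + 3850 μL = 4.5 mL total → factor 4.5/0.65 = 6.9231
Step 6: 22-fold → factor 22
Overall dilution factor = 16 × 534.33 × 22.923 × 8 × 6.9231 × 22 = 2.3879 × 10^8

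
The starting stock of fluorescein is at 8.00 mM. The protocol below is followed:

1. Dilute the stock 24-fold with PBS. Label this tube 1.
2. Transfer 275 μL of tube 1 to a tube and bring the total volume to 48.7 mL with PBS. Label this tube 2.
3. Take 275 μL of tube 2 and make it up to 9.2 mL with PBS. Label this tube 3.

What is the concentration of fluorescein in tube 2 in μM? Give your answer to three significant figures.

Step 1: 24-fold → factor 24
Step 2: 275 μL brought to 48.7 mL → factor 48700/275 = 177.09
Dilution factor through tube 2 = 24 × 177.09 = 4250.2
[tube 2] = 8.00 mM / 4250.2 = 0.001882 mM = 1.88 μM

1.88 μM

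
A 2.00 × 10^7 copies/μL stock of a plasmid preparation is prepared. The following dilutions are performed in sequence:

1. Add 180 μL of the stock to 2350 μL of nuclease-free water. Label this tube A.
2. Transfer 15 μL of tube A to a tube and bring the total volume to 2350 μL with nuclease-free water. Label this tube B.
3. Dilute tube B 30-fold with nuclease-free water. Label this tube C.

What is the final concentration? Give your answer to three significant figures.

303 copies/μL

Step 1: 180 μL + 2350 μL = 2530 μL total → factor 2530/180 = 14.056
Step 2: 15 μL brought to 2350 μL → factor 2350/15 = 156.67
Step 3: 30-fold → factor 30
Overall dilution factor = 14.056 × 156.67 × 30 = 66061
Final = 2.00 × 10^7 copies/μL / 66061 = 303 copies/μL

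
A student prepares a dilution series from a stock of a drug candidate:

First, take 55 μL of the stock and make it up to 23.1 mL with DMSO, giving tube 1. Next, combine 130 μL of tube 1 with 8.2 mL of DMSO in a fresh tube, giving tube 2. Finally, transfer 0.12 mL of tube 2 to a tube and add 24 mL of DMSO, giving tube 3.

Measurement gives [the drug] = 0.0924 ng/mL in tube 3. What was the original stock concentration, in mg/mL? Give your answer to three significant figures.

0.500 mg/mL

Step 1: 55 μL brought to 23.1 mL → factor 23100/55 = 420
Step 2: 130 μL + 8.2 mL = 8330 μL total → factor 8330/130 = 64.077
Step 3: 0.12 mL + 24 mL = 24.12 mL total → factor 24.12/0.12 = 201
Overall dilution factor = 420 × 64.077 × 201 = 5.4094 × 10^6
Stock = 0.0924 ng/mL × 5.4094 × 10^6 = 4.998 × 10^5 ng/mL = 0.500 mg/mL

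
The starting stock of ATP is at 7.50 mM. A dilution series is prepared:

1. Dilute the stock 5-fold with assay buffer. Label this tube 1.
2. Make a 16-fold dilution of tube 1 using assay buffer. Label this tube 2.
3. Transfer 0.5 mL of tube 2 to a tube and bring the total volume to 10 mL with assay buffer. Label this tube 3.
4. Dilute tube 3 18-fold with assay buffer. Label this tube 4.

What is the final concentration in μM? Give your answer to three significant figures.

0.260 μM

Step 1: 5-fold → factor 5
Step 2: 16-fold → factor 16
Step 3: 0.5 mL brought to 10 mL → factor 10/0.5 = 20
Step 4: 18-fold → factor 18
Overall dilution factor = 5 × 16 × 20 × 18 = 28800
Final = 7.50 mM / 28800 = 0.0002604 mM = 0.260 μM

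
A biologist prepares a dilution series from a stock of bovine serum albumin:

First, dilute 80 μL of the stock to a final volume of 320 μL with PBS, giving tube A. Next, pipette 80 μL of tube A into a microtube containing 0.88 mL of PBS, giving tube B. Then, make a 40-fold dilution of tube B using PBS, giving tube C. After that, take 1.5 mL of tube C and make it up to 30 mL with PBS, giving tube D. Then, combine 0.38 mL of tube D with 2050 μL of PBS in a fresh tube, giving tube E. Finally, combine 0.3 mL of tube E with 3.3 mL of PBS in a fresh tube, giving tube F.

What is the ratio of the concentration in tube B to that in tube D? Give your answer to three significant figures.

Step 1: 80 μL brought to 320 μL → factor 320/80 = 4
Step 2: 80 μL + 0.88 mL = 960 μL total → factor 960/80 = 12
Step 3: 40-fold → factor 40
Step 4: 1.5 mL brought to 30 mL → factor 30/1.5 = 20
Dilution factor to tube B = 48; to tube D = 38400
[tube B]/[tube D] = (factor to tube D)/(factor to tube B) = 38400/48 = 800

800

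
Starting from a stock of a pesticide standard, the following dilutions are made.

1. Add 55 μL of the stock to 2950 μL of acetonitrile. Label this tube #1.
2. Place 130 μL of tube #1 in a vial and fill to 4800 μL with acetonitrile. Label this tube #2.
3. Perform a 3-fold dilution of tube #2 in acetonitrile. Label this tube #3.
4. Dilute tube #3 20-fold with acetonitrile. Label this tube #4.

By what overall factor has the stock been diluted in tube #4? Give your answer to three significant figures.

Step 1: 55 μL + 2950 μL = 3005 μL total → factor 3005/55 = 54.636
Step 2: 130 μL brought to 4800 μL → factor 4800/130 = 36.923
Step 3: 3-fold → factor 3
Step 4: 20-fold → factor 20
Overall dilution factor = 54.636 × 36.923 × 3 × 20 = 1.2104 × 10^5

1.21 × 10^5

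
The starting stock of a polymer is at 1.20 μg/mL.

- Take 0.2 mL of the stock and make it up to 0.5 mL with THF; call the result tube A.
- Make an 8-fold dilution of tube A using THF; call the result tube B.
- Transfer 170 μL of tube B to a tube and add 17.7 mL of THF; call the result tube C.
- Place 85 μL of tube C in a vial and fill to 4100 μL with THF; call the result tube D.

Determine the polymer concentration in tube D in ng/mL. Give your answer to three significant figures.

Step 1: 0.2 mL brought to 0.5 mL → factor 0.5/0.2 = 2.5
Step 2: 8-fold → factor 8
Step 3: 170 μL + 17.7 mL = 17870 μL total → factor 17870/170 = 105.12
Step 4: 85 μL brought to 4100 μL → factor 4100/85 = 48.235
Overall dilution factor = 2.5 × 8 × 105.12 × 48.235 = 1.0141 × 10^5
Final = 1.20 μg/mL / 1.0141 × 10^5 = 1.183 × 10^-5 μg/mL = 0.0118 ng/mL

0.0118 ng/mL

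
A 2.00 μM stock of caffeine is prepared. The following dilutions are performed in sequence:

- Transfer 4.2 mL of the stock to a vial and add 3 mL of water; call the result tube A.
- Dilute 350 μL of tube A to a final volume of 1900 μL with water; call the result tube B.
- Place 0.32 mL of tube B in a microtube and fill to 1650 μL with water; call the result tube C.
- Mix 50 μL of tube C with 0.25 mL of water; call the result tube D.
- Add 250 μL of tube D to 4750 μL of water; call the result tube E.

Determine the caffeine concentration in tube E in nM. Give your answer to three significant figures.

0.347 nM

Step 1: 4.2 mL + 3 mL = 7.2 mL total → factor 7.2/4.2 = 1.7143
Step 2: 350 μL brought to 1900 μL → factor 1900/350 = 5.4286
Step 3: 0.32 mL brought to 1650 μL → factor 1.65/0.32 = 5.1562
Step 4: 50 μL + 0.25 mL = 300 μL total → factor 300/50 = 6
Step 5: 250 μL + 4750 μL = 5000 μL total → factor 5000/250 = 20
Overall dilution factor = 1.7143 × 5.4286 × 5.1562 × 6 × 20 = 5758.2
Final = 2.00 μM / 5758.2 = 0.0003473 μM = 0.347 nM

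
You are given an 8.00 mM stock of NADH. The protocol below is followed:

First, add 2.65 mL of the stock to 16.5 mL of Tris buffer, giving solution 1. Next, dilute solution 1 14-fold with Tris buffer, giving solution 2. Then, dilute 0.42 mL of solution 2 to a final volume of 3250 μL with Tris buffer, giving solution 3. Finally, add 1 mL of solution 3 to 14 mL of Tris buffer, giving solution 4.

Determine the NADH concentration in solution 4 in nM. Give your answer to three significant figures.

Step 1: 2.65 mL + 16.5 mL = 19.15 mL total → factor 19.15/2.65 = 7.2264
Step 2: 14-fold → factor 14
Step 3: 0.42 mL brought to 3250 μL → factor 3.25/0.42 = 7.7381
Step 4: 1 mL + 14 mL = 15 mL total → factor 15/1 = 15
Overall dilution factor = 7.2264 × 14 × 7.7381 × 15 = 11743
Final = 8.00 mM / 11743 = 0.0006813 mM = 681 nM

681 nM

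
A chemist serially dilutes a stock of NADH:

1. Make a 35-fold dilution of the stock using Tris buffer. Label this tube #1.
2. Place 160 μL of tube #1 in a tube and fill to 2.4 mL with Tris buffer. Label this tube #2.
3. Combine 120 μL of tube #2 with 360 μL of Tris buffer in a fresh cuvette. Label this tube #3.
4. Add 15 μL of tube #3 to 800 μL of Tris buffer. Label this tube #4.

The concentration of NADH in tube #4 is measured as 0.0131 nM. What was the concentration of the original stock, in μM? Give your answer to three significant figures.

1.49 μM

Step 1: 35-fold → factor 35
Step 2: 160 μL brought to 2.4 mL → factor 2400/160 = 15
Step 3: 120 μL + 360 μL = 480 μL total → factor 480/120 = 4
Step 4: 15 μL + 800 μL = 815 μL total → factor 815/15 = 54.333
Overall dilution factor = 35 × 15 × 4 × 54.333 = 1.141 × 10^5
Stock = 0.0131 nM × 1.141 × 10^5 = 1495 nM = 1.49 μM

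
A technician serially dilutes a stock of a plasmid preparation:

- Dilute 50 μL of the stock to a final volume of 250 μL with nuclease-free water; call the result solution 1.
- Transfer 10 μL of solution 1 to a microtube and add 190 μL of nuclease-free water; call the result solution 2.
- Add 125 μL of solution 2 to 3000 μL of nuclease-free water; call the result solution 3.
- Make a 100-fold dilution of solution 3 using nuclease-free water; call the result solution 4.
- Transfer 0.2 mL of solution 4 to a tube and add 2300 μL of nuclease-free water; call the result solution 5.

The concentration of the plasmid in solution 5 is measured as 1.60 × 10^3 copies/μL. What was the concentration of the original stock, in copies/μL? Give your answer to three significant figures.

5.00 × 10^9 copies/μL

Step 1: 50 μL brought to 250 μL → factor 250/50 = 5
Step 2: 10 μL + 190 μL = 200 μL total → factor 200/10 = 20
Step 3: 125 μL + 3000 μL = 3125 μL total → factor 3125/125 = 25
Step 4: 100-fold → factor 100
Step 5: 0.2 mL + 2300 μL = 2.5 mL total → factor 2.5/0.2 = 12.5
Overall dilution factor = 5 × 20 × 25 × 100 × 12.5 = 3.125 × 10^6
Stock = 1.60 × 10^3 copies/μL × 3.125 × 10^6 = 5.00 × 10^9 copies/μL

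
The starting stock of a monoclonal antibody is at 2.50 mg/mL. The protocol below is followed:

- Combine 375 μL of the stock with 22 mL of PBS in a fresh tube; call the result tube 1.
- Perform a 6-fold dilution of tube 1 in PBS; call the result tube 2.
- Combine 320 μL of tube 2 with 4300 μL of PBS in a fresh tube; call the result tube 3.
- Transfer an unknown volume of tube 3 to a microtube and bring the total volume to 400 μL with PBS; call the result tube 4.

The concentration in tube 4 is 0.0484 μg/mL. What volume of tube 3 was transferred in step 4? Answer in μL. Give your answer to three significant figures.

40.0 μL

Step 1: 375 μL + 22 mL = 22375 μL total → factor 22375/375 = 59.667
Step 2: 6-fold → factor 6
Step 3: 320 μL + 4300 μL = 4620 μL total → factor 4620/320 = 14.438
Step 4: v brought to 400 μL → factor = 400 μL/v
Product of known-step factors = 5168.6
Overall factor = 2.50 mg/mL / (0.0484 μg/mL) = 51653
Step-4 factor = 51653 / 5168.6 = 9.9935
v = 400 μL / 9.9935 = 40.0 μL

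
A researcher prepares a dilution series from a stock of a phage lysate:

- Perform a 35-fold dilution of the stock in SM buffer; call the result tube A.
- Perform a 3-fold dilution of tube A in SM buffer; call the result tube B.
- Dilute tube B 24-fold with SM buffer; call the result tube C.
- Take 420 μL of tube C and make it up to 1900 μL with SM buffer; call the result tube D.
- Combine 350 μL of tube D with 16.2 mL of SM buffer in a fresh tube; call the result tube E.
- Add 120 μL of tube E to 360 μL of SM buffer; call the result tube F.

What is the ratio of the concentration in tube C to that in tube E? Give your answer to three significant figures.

214

Step 1: 35-fold → factor 35
Step 2: 3-fold → factor 3
Step 3: 24-fold → factor 24
Step 4: 420 μL brought to 1900 μL → factor 1900/420 = 4.5238
Step 5: 350 μL + 16.2 mL = 16550 μL total → factor 16550/350 = 47.286
Dilution factor to tube C = 2520; to tube E = 5.3906 × 10^5
[tube C]/[tube E] = (factor to tube E)/(factor to tube C) = 5.3906 × 10^5/2520 = 214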